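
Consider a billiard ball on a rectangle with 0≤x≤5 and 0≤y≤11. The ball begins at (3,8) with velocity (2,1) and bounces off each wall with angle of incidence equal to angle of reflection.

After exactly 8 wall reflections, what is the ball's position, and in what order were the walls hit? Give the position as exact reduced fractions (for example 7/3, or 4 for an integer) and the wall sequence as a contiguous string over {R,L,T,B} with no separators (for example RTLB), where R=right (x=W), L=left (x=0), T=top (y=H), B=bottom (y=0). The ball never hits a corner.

1. t=1 → R at (5,9); v=(-2,1)
2. t=2 → T at (1,11); v=(-2,-1)
3. t=1/2 → L at (0,21/2); v=(2,-1)
4. t=5/2 → R at (5,8); v=(-2,-1)
5. t=5/2 → L at (0,11/2); v=(2,-1)
6. t=5/2 → R at (5,3); v=(-2,-1)
7. t=5/2 → L at (0,1/2); v=(2,-1)
8. t=1/2 → B at (1,0); v=(2,1)

Final position: (1,0)
Wall sequence: RTLRLRLB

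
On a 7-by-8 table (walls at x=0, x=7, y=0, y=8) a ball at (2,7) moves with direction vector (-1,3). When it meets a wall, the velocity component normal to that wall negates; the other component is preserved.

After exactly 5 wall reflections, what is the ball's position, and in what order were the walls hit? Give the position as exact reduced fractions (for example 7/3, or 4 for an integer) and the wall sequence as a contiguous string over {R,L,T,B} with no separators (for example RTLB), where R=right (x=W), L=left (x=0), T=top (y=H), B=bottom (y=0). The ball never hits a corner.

Final position: (19/3,0)
Wall sequence: TLBTB

1. t=1/3 → T at (5/3,8); v=(-1,-3)
2. t=5/3 → L at (0,3); v=(1,-3)
3. t=1 → B at (1,0); v=(1,3)
4. t=8/3 → T at (11/3,8); v=(1,-3)
5. t=8/3 → B at (19/3,0); v=(1,3)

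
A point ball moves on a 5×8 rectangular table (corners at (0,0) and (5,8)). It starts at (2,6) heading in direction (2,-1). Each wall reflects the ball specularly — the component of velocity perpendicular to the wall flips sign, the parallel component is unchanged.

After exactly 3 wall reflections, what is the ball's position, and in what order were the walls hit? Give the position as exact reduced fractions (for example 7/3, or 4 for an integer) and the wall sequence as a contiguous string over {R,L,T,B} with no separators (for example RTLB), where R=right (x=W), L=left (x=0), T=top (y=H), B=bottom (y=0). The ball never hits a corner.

Final position: (4,0)
Wall sequence: RLB

1. t=3/2 → R at (5,9/2); v=(-2,-1)
2. t=5/2 → L at (0,2); v=(2,-1)
3. t=2 → B at (4,0); v=(2,1)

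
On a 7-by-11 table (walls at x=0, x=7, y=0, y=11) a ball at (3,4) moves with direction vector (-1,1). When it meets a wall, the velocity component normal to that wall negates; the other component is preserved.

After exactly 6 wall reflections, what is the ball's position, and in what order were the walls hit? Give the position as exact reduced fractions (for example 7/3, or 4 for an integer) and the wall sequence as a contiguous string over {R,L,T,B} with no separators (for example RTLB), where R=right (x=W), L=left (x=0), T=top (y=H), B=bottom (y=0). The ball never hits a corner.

1. t=3 → L at (0,7); v=(1,1)
2. t=4 → T at (4,11); v=(1,-1)
3. t=3 → R at (7,8); v=(-1,-1)
4. t=7 → L at (0,1); v=(1,-1)
5. t=1 → B at (1,0); v=(1,1)
6. t=6 → R at (7,6); v=(-1,1)

Final position: (7,6)
Wall sequence: LTRLBR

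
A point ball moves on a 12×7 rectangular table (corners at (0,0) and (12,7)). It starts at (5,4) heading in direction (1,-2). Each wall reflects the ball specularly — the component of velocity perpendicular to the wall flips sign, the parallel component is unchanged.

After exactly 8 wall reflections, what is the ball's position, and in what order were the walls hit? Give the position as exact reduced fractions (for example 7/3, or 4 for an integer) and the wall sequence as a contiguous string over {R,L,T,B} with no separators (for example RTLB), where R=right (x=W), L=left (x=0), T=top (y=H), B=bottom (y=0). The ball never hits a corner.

Final position: (1/2,7)
Wall sequence: BTRBTBLT

1. t=2 → B at (7,0); v=(1,2)
2. t=7/2 → T at (21/2,7); v=(1,-2)
3. t=3/2 → R at (12,4); v=(-1,-2)
4. t=2 → B at (10,0); v=(-1,2)
5. t=7/2 → T at (13/2,7); v=(-1,-2)
6. t=7/2 → B at (3,0); v=(-1,2)
7. t=3 → L at (0,6); v=(1,2)
8. t=1/2 → T at (1/2,7); v=(1,-2)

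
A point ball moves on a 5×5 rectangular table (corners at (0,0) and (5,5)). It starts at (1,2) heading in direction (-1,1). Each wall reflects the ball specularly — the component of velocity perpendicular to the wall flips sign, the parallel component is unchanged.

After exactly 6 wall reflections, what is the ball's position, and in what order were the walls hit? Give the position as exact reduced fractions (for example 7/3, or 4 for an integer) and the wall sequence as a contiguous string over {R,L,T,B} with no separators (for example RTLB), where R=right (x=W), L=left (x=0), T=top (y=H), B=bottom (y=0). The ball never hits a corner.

1. t=1 → L at (0,3); v=(1,1)
2. t=2 → T at (2,5); v=(1,-1)
3. t=3 → R at (5,2); v=(-1,-1)
4. t=2 → B at (3,0); v=(-1,1)
5. t=3 → L at (0,3); v=(1,1)
6. t=2 → T at (2,5); v=(1,-1)

Final position: (2,5)
Wall sequence: LTRBLT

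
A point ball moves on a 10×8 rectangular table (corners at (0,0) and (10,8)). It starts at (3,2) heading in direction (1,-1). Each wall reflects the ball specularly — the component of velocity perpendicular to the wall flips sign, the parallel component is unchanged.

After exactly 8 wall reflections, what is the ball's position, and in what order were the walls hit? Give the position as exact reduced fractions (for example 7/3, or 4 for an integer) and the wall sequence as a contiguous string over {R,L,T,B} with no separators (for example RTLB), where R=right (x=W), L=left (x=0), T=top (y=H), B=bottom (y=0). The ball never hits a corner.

Final position: (3,0)
Wall sequence: BRTLBTRB

1. t=2 → B at (5,0); v=(1,1)
2. t=5 → R at (10,5); v=(-1,1)
3. t=3 → T at (7,8); v=(-1,-1)
4. t=7 → L at (0,1); v=(1,-1)
5. t=1 → B at (1,0); v=(1,1)
6. t=8 → T at (9,8); v=(1,-1)
7. t=1 → R at (10,7); v=(-1,-1)
8. t=7 → B at (3,0); v=(-1,1)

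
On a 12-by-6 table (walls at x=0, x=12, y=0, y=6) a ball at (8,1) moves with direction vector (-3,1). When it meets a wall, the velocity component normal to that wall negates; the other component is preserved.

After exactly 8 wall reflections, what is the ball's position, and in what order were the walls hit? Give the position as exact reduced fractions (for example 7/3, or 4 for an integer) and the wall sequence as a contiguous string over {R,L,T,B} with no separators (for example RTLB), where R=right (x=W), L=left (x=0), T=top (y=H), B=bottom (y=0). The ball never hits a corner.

Final position: (0,13/3)
Wall sequence: LTRLBRTL

1. t=8/3 → L at (0,11/3); v=(3,1)
2. t=7/3 → T at (7,6); v=(3,-1)
3. t=5/3 → R at (12,13/3); v=(-3,-1)
4. t=4 → L at (0,1/3); v=(3,-1)
5. t=1/3 → B at (1,0); v=(3,1)
6. t=11/3 → R at (12,11/3); v=(-3,1)
7. t=7/3 → T at (5,6); v=(-3,-1)
8. t=5/3 → L at (0,13/3); v=(3,-1)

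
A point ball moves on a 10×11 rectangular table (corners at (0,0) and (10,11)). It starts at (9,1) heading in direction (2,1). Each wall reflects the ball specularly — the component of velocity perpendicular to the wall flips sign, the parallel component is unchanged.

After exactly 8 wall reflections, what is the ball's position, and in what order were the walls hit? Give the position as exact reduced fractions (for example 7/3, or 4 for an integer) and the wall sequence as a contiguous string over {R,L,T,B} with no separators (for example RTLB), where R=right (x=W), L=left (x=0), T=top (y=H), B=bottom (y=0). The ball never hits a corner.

1. t=1/2 → R at (10,3/2); v=(-2,1)
2. t=5 → L at (0,13/2); v=(2,1)
3. t=9/2 → T at (9,11); v=(2,-1)
4. t=1/2 → R at (10,21/2); v=(-2,-1)
5. t=5 → L at (0,11/2); v=(2,-1)
6. t=5 → R at (10,1/2); v=(-2,-1)
7. t=1/2 → B at (9,0); v=(-2,1)
8. t=9/2 → L at (0,9/2); v=(2,1)

Final position: (0,9/2)
Wall sequence: RLTRLRBL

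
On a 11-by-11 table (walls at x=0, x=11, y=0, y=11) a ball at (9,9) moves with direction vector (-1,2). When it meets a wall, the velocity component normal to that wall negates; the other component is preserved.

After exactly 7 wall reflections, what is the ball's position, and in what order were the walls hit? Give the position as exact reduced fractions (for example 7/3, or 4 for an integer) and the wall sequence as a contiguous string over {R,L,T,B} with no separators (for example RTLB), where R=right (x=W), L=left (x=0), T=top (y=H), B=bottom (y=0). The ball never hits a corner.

Final position: (8,11)
Wall sequence: TBLTBRT

1. t=1 → T at (8,11); v=(-1,-2)
2. t=11/2 → B at (5/2,0); v=(-1,2)
3. t=5/2 → L at (0,5); v=(1,2)
4. t=3 → T at (3,11); v=(1,-2)
5. t=11/2 → B at (17/2,0); v=(1,2)
6. t=5/2 → R at (11,5); v=(-1,2)
7. t=3 → T at (8,11); v=(-1,-2)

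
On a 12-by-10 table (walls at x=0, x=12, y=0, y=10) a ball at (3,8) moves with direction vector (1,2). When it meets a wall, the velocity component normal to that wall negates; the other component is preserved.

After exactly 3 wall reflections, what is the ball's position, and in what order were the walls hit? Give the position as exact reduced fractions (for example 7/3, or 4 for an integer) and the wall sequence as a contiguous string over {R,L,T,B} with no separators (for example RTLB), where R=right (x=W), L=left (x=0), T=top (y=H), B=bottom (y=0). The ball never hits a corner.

1. t=1 → T at (4,10); v=(1,-2)
2. t=5 → B at (9,0); v=(1,2)
3. t=3 → R at (12,6); v=(-1,2)

Final position: (12,6)
Wall sequence: TBR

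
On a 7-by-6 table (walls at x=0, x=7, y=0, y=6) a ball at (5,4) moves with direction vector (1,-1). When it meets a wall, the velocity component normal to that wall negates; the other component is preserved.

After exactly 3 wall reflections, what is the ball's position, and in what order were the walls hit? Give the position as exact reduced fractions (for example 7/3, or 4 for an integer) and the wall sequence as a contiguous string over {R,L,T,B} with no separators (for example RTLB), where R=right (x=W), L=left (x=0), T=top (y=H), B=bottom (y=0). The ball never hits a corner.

1. t=2 → R at (7,2); v=(-1,-1)
2. t=2 → B at (5,0); v=(-1,1)
3. t=5 → L at (0,5); v=(1,1)

Final position: (0,5)
Wall sequence: RBL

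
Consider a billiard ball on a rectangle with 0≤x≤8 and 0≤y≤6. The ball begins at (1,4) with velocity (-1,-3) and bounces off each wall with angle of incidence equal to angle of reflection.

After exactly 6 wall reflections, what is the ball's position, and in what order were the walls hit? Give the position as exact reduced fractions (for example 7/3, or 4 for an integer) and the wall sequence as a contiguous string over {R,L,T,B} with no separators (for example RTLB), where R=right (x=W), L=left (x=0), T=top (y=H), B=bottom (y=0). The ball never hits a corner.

Final position: (8,1)
Wall sequence: LBTBTR

1. t=1 → L at (0,1); v=(1,-3)
2. t=1/3 → B at (1/3,0); v=(1,3)
3. t=2 → T at (7/3,6); v=(1,-3)
4. t=2 → B at (13/3,0); v=(1,3)
5. t=2 → T at (19/3,6); v=(1,-3)
6. t=5/3 → R at (8,1); v=(-1,-3)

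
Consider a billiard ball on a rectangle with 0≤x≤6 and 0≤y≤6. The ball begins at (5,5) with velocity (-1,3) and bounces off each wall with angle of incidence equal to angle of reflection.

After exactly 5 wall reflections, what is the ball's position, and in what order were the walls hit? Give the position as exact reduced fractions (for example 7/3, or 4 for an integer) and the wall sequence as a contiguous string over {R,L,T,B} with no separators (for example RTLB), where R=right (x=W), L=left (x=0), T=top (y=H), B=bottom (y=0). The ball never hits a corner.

1. t=1/3 → T at (14/3,6); v=(-1,-3)
2. t=2 → B at (8/3,0); v=(-1,3)
3. t=2 → T at (2/3,6); v=(-1,-3)
4. t=2/3 → L at (0,4); v=(1,-3)
5. t=4/3 → B at (4/3,0); v=(1,3)

Final position: (4/3,0)
Wall sequence: TBTLB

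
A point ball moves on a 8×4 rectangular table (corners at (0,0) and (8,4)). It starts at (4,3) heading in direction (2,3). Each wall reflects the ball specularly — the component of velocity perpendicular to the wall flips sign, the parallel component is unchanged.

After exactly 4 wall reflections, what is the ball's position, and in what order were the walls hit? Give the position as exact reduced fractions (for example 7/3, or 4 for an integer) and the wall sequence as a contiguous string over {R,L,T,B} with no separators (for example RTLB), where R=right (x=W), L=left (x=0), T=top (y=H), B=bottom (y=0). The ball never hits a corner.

1. t=1/3 → T at (14/3,4); v=(2,-3)
2. t=4/3 → B at (22/3,0); v=(2,3)
3. t=1/3 → R at (8,1); v=(-2,3)
4. t=1 → T at (6,4); v=(-2,-3)

Final position: (6,4)
Wall sequence: TBRT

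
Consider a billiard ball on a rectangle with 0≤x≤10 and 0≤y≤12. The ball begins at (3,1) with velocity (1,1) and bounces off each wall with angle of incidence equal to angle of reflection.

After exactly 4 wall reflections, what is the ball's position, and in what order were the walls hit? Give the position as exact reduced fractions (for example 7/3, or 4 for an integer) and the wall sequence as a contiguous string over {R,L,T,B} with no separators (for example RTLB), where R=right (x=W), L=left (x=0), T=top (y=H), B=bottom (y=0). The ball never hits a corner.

1. t=7 → R at (10,8); v=(-1,1)
2. t=4 → T at (6,12); v=(-1,-1)
3. t=6 → L at (0,6); v=(1,-1)
4. t=6 → B at (6,0); v=(1,1)

Final position: (6,0)
Wall sequence: RTLB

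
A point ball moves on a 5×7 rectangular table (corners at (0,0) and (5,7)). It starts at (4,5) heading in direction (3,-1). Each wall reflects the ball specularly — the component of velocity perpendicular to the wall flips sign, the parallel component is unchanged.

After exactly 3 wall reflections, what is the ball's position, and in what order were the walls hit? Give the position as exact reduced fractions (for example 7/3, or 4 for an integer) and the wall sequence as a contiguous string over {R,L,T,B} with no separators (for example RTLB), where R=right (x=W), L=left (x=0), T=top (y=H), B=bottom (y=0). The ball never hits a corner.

1. t=1/3 → R at (5,14/3); v=(-3,-1)
2. t=5/3 → L at (0,3); v=(3,-1)
3. t=5/3 → R at (5,4/3); v=(-3,-1)

Final position: (5,4/3)
Wall sequence: RLR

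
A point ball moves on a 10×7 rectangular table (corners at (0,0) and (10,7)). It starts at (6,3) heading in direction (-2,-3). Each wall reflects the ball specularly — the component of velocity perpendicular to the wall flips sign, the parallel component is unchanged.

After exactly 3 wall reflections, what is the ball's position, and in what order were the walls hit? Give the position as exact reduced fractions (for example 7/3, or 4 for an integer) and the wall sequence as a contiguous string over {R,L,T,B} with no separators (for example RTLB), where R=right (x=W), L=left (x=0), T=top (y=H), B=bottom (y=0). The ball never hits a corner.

1. t=1 → B at (4,0); v=(-2,3)
2. t=2 → L at (0,6); v=(2,3)
3. t=1/3 → T at (2/3,7); v=(2,-3)

Final position: (2/3,7)
Wall sequence: BLT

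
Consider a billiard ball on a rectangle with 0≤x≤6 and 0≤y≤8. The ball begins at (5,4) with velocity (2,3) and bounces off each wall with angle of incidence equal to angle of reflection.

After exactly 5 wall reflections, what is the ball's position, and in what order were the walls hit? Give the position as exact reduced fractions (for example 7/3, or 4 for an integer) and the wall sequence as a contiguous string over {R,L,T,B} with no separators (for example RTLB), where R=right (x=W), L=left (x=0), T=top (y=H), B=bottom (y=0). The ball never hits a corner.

1. t=1/2 → R at (6,11/2); v=(-2,3)
2. t=5/6 → T at (13/3,8); v=(-2,-3)
3. t=13/6 → L at (0,3/2); v=(2,-3)
4. t=1/2 → B at (1,0); v=(2,3)
5. t=5/2 → R at (6,15/2); v=(-2,3)

Final position: (6,15/2)
Wall sequence: RTLBR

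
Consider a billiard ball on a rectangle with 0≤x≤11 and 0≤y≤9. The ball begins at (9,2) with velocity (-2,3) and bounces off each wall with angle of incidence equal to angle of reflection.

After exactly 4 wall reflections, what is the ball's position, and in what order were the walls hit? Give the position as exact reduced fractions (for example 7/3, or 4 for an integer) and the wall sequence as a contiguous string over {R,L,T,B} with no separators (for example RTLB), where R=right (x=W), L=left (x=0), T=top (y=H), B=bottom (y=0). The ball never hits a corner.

1. t=7/3 → T at (13/3,9); v=(-2,-3)
2. t=13/6 → L at (0,5/2); v=(2,-3)
3. t=5/6 → B at (5/3,0); v=(2,3)
4. t=3 → T at (23/3,9); v=(2,-3)

Final position: (23/3,9)
Wall sequence: TLBT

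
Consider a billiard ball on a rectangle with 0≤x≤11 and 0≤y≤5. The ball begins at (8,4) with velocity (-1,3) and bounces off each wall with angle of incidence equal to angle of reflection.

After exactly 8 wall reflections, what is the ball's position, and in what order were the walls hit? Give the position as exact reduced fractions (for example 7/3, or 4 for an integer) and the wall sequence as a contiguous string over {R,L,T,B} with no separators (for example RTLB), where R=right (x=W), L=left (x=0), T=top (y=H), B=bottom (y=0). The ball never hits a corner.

Final position: (7/3,5)
Wall sequence: TBTBTLBT

1. t=1/3 → T at (23/3,5); v=(-1,-3)
2. t=5/3 → B at (6,0); v=(-1,3)
3. t=5/3 → T at (13/3,5); v=(-1,-3)
4. t=5/3 → B at (8/3,0); v=(-1,3)
5. t=5/3 → T at (1,5); v=(-1,-3)
6. t=1 → L at (0,2); v=(1,-3)
7. t=2/3 → B at (2/3,0); v=(1,3)
8. t=5/3 → T at (7/3,5); v=(1,-3)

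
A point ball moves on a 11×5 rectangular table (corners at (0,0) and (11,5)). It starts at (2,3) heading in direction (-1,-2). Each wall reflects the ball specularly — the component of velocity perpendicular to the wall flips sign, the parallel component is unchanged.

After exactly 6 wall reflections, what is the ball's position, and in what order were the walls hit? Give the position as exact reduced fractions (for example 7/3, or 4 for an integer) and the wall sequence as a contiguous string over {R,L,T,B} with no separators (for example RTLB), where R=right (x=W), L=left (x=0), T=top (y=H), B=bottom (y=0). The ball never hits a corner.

Final position: (19/2,0)
Wall sequence: BLTBTB

1. t=3/2 → B at (1/2,0); v=(-1,2)
2. t=1/2 → L at (0,1); v=(1,2)
3. t=2 → T at (2,5); v=(1,-2)
4. t=5/2 → B at (9/2,0); v=(1,2)
5. t=5/2 → T at (7,5); v=(1,-2)
6. t=5/2 → B at (19/2,0); v=(1,2)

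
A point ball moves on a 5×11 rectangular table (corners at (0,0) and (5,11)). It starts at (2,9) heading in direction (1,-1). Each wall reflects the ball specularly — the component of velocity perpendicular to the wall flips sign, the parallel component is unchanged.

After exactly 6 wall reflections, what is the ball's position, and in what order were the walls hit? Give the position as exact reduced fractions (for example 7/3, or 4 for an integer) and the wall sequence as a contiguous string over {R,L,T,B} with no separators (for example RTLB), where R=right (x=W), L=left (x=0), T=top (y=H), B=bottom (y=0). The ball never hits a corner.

Final position: (2,11)
Wall sequence: RLBRLT

1. t=3 → R at (5,6); v=(-1,-1)
2. t=5 → L at (0,1); v=(1,-1)
3. t=1 → B at (1,0); v=(1,1)
4. t=4 → R at (5,4); v=(-1,1)
5. t=5 → L at (0,9); v=(1,1)
6. t=2 → T at (2,11); v=(1,-1)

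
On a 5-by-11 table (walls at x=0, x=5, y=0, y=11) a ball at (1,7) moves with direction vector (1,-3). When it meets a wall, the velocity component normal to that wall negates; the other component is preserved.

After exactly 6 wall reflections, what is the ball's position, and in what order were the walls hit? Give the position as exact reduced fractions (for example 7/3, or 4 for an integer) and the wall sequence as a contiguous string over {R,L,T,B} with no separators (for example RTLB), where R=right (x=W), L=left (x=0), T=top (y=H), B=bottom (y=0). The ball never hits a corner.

Final position: (13/3,11)
Wall sequence: BRTLBT

1. t=7/3 → B at (10/3,0); v=(1,3)
2. t=5/3 → R at (5,5); v=(-1,3)
3. t=2 → T at (3,11); v=(-1,-3)
4. t=3 → L at (0,2); v=(1,-3)
5. t=2/3 → B at (2/3,0); v=(1,3)
6. t=11/3 → T at (13/3,11); v=(1,-3)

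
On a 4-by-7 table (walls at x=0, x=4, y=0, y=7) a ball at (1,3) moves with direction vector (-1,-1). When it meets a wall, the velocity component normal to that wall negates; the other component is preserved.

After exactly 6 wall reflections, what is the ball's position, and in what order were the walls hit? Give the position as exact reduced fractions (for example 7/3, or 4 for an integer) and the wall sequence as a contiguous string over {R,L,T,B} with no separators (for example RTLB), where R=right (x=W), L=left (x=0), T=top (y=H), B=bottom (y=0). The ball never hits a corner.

Final position: (4,4)
Wall sequence: LBRLTR

1. t=1 → L at (0,2); v=(1,-1)
2. t=2 → B at (2,0); v=(1,1)
3. t=2 → R at (4,2); v=(-1,1)
4. t=4 → L at (0,6); v=(1,1)
5. t=1 → T at (1,7); v=(1,-1)
6. t=3 → R at (4,4); v=(-1,-1)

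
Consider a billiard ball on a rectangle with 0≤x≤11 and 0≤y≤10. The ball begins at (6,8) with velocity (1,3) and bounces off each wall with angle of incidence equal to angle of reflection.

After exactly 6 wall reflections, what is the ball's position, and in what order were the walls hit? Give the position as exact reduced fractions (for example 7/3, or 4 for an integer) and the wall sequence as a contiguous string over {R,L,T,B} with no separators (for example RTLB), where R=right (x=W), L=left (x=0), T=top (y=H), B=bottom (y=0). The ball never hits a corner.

1. t=2/3 → T at (20/3,10); v=(1,-3)
2. t=10/3 → B at (10,0); v=(1,3)
3. t=1 → R at (11,3); v=(-1,3)
4. t=7/3 → T at (26/3,10); v=(-1,-3)
5. t=10/3 → B at (16/3,0); v=(-1,3)
6. t=10/3 → T at (2,10); v=(-1,-3)

Final position: (2,10)
Wall sequence: TBRTBT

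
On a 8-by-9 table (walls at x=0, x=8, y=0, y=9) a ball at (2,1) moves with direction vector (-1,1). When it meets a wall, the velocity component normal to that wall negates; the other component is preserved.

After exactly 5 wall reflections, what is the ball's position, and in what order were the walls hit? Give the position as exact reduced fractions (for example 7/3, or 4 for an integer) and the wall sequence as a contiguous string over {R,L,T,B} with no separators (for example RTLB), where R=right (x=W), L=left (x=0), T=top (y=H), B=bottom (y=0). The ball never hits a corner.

Final position: (0,1)
Wall sequence: LTRBL

1. t=2 → L at (0,3); v=(1,1)
2. t=6 → T at (6,9); v=(1,-1)
3. t=2 → R at (8,7); v=(-1,-1)
4. t=7 → B at (1,0); v=(-1,1)
5. t=1 → L at (0,1); v=(1,1)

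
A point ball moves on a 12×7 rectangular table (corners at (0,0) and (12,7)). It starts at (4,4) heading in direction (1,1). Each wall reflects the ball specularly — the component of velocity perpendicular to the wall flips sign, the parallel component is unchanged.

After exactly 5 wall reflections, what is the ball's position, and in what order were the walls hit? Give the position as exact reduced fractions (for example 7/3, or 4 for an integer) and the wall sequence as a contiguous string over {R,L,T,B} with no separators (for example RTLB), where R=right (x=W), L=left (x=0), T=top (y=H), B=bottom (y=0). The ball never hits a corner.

Final position: (0,4)
Wall sequence: TRBTL

1. t=3 → T at (7,7); v=(1,-1)
2. t=5 → R at (12,2); v=(-1,-1)
3. t=2 → B at (10,0); v=(-1,1)
4. t=7 → T at (3,7); v=(-1,-1)
5. t=3 → L at (0,4); v=(1,-1)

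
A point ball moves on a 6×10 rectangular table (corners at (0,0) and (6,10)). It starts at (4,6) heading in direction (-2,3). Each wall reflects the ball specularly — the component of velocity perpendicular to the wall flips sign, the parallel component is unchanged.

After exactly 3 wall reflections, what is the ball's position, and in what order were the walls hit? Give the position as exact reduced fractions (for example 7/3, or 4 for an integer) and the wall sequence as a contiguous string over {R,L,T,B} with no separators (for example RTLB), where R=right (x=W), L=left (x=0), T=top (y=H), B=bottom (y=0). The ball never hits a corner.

Final position: (16/3,0)
Wall sequence: TLB

1. t=4/3 → T at (4/3,10); v=(-2,-3)
2. t=2/3 → L at (0,8); v=(2,-3)
3. t=8/3 → B at (16/3,0); v=(2,3)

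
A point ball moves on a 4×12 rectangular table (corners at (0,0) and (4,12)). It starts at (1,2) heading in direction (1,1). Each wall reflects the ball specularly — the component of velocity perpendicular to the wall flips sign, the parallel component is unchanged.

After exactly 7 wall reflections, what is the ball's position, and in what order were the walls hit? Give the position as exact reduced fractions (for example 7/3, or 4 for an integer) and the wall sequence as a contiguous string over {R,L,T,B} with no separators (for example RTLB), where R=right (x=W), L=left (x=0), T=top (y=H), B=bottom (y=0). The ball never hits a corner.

Final position: (1,0)
Wall sequence: RLTRLRB

1. t=3 → R at (4,5); v=(-1,1)
2. t=4 → L at (0,9); v=(1,1)
3. t=3 → T at (3,12); v=(1,-1)
4. t=1 → R at (4,11); v=(-1,-1)
5. t=4 → L at (0,7); v=(1,-1)
6. t=4 → R at (4,3); v=(-1,-1)
7. t=3 → B at (1,0); v=(-1,1)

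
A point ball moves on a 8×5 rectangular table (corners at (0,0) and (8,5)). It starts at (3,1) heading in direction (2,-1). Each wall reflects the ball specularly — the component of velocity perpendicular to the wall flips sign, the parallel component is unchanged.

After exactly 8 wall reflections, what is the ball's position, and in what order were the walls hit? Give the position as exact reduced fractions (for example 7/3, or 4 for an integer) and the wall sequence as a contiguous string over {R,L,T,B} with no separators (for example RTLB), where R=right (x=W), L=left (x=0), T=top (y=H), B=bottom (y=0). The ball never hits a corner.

Final position: (3,5)
Wall sequence: BRTLRBLT

1. t=1 → B at (5,0); v=(2,1)
2. t=3/2 → R at (8,3/2); v=(-2,1)
3. t=7/2 → T at (1,5); v=(-2,-1)
4. t=1/2 → L at (0,9/2); v=(2,-1)
5. t=4 → R at (8,1/2); v=(-2,-1)
6. t=1/2 → B at (7,0); v=(-2,1)
7. t=7/2 → L at (0,7/2); v=(2,1)
8. t=3/2 → T at (3,5); v=(2,-1)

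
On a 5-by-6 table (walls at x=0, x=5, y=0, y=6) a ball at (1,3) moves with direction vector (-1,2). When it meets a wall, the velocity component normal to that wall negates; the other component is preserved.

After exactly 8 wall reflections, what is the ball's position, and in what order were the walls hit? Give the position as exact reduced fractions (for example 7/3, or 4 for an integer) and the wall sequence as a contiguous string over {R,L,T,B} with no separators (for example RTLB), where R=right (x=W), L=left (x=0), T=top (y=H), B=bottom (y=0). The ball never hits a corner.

1. t=1 → L at (0,5); v=(1,2)
2. t=1/2 → T at (1/2,6); v=(1,-2)
3. t=3 → B at (7/2,0); v=(1,2)
4. t=3/2 → R at (5,3); v=(-1,2)
5. t=3/2 → T at (7/2,6); v=(-1,-2)
6. t=3 → B at (1/2,0); v=(-1,2)
7. t=1/2 → L at (0,1); v=(1,2)
8. t=5/2 → T at (5/2,6); v=(1,-2)

Final position: (5/2,6)
Wall sequence: LTBRTBLT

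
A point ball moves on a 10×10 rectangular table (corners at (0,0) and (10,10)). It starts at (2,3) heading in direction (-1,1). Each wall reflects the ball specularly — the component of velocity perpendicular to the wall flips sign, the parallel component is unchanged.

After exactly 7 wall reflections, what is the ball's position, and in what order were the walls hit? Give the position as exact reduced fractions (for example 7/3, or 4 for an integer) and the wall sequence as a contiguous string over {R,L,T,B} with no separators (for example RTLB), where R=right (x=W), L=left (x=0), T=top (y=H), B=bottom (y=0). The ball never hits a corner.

Final position: (10,5)
Wall sequence: LTRBLTR

1. t=2 → L at (0,5); v=(1,1)
2. t=5 → T at (5,10); v=(1,-1)
3. t=5 → R at (10,5); v=(-1,-1)
4. t=5 → B at (5,0); v=(-1,1)
5. t=5 → L at (0,5); v=(1,1)
6. t=5 → T at (5,10); v=(1,-1)
7. t=5 → R at (10,5); v=(-1,-1)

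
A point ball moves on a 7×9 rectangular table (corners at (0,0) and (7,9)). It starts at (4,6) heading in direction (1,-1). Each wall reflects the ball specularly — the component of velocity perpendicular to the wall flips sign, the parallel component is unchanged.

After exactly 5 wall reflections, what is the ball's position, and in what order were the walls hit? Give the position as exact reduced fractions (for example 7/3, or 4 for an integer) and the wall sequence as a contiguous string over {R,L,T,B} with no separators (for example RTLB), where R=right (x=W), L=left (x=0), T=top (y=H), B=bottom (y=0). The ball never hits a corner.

Final position: (7,7)
Wall sequence: RBLTR

1. t=3 → R at (7,3); v=(-1,-1)
2. t=3 → B at (4,0); v=(-1,1)
3. t=4 → L at (0,4); v=(1,1)
4. t=5 → T at (5,9); v=(1,-1)
5. t=2 → R at (7,7); v=(-1,-1)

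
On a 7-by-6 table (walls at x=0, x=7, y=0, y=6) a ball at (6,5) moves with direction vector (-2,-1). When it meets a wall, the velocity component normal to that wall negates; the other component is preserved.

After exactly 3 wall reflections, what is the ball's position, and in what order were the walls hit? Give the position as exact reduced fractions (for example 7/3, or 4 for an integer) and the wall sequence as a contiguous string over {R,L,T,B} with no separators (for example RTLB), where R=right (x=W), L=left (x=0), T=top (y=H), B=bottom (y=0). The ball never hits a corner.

1. t=3 → L at (0,2); v=(2,-1)
2. t=2 → B at (4,0); v=(2,1)
3. t=3/2 → R at (7,3/2); v=(-2,1)

Final position: (7,3/2)
Wall sequence: LBR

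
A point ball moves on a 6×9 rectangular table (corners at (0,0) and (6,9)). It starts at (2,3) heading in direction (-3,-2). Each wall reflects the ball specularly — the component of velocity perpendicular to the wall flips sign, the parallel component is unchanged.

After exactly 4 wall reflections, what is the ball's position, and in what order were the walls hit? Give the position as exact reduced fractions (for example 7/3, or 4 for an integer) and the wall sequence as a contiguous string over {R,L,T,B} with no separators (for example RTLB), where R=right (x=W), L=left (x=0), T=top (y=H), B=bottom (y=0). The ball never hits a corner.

1. t=2/3 → L at (0,5/3); v=(3,-2)
2. t=5/6 → B at (5/2,0); v=(3,2)
3. t=7/6 → R at (6,7/3); v=(-3,2)
4. t=2 → L at (0,19/3); v=(3,2)

Final position: (0,19/3)
Wall sequence: LBRL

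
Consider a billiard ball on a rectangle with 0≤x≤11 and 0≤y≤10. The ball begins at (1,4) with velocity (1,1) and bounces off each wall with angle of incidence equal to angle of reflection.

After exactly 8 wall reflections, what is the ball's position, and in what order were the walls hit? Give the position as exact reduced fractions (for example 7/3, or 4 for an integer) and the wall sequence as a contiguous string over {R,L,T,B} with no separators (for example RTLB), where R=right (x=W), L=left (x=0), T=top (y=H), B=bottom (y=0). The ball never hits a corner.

1. t=6 → T at (7,10); v=(1,-1)
2. t=4 → R at (11,6); v=(-1,-1)
3. t=6 → B at (5,0); v=(-1,1)
4. t=5 → L at (0,5); v=(1,1)
5. t=5 → T at (5,10); v=(1,-1)
6. t=6 → R at (11,4); v=(-1,-1)
7. t=4 → B at (7,0); v=(-1,1)
8. t=7 → L at (0,7); v=(1,1)

Final position: (0,7)
Wall sequence: TRBLTRBL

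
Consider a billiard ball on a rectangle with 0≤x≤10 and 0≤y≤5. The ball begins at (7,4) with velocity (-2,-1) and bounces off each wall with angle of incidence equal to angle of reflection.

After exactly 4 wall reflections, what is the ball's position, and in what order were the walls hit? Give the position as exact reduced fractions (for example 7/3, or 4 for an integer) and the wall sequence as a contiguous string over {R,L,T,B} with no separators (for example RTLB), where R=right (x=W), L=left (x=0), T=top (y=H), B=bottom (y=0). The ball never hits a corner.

1. t=7/2 → L at (0,1/2); v=(2,-1)
2. t=1/2 → B at (1,0); v=(2,1)
3. t=9/2 → R at (10,9/2); v=(-2,1)
4. t=1/2 → T at (9,5); v=(-2,-1)

Final position: (9,5)
Wall sequence: LBRT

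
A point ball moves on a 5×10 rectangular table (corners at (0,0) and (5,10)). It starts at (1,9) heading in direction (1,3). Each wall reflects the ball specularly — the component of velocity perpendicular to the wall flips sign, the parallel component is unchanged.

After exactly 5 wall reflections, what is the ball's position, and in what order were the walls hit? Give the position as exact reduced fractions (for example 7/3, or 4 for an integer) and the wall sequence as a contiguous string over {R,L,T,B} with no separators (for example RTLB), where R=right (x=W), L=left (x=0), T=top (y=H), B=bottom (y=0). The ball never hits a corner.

Final position: (0,4)
Wall sequence: TBRTL

1. t=1/3 → T at (4/3,10); v=(1,-3)
2. t=10/3 → B at (14/3,0); v=(1,3)
3. t=1/3 → R at (5,1); v=(-1,3)
4. t=3 → T at (2,10); v=(-1,-3)
5. t=2 → L at (0,4); v=(1,-3)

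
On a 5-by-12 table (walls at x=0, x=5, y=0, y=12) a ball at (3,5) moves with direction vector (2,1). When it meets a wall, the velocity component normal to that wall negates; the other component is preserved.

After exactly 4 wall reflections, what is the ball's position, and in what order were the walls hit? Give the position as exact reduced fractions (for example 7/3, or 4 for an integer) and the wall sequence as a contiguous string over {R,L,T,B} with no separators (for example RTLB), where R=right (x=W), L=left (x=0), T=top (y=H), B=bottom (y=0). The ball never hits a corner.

Final position: (3,12)
Wall sequence: RLRT

1. t=1 → R at (5,6); v=(-2,1)
2. t=5/2 → L at (0,17/2); v=(2,1)
3. t=5/2 → R at (5,11); v=(-2,1)
4. t=1 → T at (3,12); v=(-2,-1)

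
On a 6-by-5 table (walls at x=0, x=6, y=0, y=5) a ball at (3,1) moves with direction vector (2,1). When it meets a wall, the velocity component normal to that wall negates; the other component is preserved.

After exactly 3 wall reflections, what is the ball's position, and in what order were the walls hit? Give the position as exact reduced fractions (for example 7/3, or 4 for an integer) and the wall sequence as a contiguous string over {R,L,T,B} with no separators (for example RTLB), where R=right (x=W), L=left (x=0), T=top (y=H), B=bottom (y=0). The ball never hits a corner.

Final position: (0,9/2)
Wall sequence: RTL

1. t=3/2 → R at (6,5/2); v=(-2,1)
2. t=5/2 → T at (1,5); v=(-2,-1)
3. t=1/2 → L at (0,9/2); v=(2,-1)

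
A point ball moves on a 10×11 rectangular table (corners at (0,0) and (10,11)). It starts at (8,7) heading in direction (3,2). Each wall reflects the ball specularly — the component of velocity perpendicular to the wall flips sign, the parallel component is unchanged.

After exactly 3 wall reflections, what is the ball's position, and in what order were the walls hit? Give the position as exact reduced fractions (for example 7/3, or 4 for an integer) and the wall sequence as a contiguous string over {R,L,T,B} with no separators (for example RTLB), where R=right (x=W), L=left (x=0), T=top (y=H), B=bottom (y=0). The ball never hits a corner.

1. t=2/3 → R at (10,25/3); v=(-3,2)
2. t=4/3 → T at (6,11); v=(-3,-2)
3. t=2 → L at (0,7); v=(3,-2)

Final position: (0,7)
Wall sequence: RTL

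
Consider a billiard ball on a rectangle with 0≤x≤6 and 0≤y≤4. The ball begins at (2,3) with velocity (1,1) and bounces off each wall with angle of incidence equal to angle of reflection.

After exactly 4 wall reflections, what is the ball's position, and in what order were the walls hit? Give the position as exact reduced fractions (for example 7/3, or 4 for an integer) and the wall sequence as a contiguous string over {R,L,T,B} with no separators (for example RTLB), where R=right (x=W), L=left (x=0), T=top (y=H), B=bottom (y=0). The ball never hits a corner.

Final position: (1,4)
Wall sequence: TRBT

1. t=1 → T at (3,4); v=(1,-1)
2. t=3 → R at (6,1); v=(-1,-1)
3. t=1 → B at (5,0); v=(-1,1)
4. t=4 → T at (1,4); v=(-1,-1)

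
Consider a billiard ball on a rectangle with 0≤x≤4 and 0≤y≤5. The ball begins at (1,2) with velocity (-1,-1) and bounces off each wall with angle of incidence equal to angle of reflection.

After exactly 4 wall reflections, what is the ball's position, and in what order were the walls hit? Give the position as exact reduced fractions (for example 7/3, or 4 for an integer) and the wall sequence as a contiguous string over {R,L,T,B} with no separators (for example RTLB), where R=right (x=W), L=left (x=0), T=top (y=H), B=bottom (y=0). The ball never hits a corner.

1. t=1 → L at (0,1); v=(1,-1)
2. t=1 → B at (1,0); v=(1,1)
3. t=3 → R at (4,3); v=(-1,1)
4. t=2 → T at (2,5); v=(-1,-1)

Final position: (2,5)
Wall sequence: LBRT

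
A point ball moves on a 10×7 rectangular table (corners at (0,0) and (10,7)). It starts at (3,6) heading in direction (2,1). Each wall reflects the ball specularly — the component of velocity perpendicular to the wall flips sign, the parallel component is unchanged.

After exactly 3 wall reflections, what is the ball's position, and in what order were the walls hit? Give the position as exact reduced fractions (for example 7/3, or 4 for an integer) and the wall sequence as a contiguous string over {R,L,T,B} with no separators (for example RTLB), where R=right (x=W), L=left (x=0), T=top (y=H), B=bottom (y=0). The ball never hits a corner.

1. t=1 → T at (5,7); v=(2,-1)
2. t=5/2 → R at (10,9/2); v=(-2,-1)
3. t=9/2 → B at (1,0); v=(-2,1)

Final position: (1,0)
Wall sequence: TRB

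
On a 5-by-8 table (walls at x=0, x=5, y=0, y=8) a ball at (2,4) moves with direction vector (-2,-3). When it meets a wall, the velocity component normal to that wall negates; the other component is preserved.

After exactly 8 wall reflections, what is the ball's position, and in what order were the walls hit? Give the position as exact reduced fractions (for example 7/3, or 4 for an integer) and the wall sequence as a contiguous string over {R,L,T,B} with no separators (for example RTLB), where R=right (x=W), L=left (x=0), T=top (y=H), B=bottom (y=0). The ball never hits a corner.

1. t=1 → L at (0,1); v=(2,-3)
2. t=1/3 → B at (2/3,0); v=(2,3)
3. t=13/6 → R at (5,13/2); v=(-2,3)
4. t=1/2 → T at (4,8); v=(-2,-3)
5. t=2 → L at (0,2); v=(2,-3)
6. t=2/3 → B at (4/3,0); v=(2,3)
7. t=11/6 → R at (5,11/2); v=(-2,3)
8. t=5/6 → T at (10/3,8); v=(-2,-3)

Final position: (10/3,8)
Wall sequence: LBRTLBRT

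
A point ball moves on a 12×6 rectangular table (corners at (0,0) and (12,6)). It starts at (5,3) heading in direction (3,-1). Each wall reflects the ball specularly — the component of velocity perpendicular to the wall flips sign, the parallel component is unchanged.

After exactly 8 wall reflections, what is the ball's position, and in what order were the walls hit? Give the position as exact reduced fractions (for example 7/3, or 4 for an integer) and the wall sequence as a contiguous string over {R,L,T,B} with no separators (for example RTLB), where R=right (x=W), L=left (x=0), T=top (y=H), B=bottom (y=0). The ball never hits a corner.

Final position: (12,10/3)
Wall sequence: RBLTRLBR

1. t=7/3 → R at (12,2/3); v=(-3,-1)
2. t=2/3 → B at (10,0); v=(-3,1)
3. t=10/3 → L at (0,10/3); v=(3,1)
4. t=8/3 → T at (8,6); v=(3,-1)
5. t=4/3 → R at (12,14/3); v=(-3,-1)
6. t=4 → L at (0,2/3); v=(3,-1)
7. t=2/3 → B at (2,0); v=(3,1)
8. t=10/3 → R at (12,10/3); v=(-3,1)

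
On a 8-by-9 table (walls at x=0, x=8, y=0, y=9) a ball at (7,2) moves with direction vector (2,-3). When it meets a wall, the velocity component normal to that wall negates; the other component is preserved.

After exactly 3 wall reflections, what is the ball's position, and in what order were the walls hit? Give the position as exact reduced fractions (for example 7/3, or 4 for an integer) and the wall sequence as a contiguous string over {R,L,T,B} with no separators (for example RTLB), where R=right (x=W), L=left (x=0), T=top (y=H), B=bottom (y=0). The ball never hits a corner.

1. t=1/2 → R at (8,1/2); v=(-2,-3)
2. t=1/6 → B at (23/3,0); v=(-2,3)
3. t=3 → T at (5/3,9); v=(-2,-3)

Final position: (5/3,9)
Wall sequence: RBT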